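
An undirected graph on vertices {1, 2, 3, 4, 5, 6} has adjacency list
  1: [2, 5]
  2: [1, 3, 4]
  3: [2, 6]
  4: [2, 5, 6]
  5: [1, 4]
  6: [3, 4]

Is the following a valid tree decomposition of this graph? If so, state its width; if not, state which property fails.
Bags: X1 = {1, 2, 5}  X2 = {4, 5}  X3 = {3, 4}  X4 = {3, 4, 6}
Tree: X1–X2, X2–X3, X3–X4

A tree decomposition must satisfy three properties: every vertex lies in some bag; for every edge, both endpoints lie together in some bag; and for every vertex, the bags containing it form a connected subtree. Here edge (2,4) lies in no bag, so the decomposition is invalid.

No — edge (2,4) lies in no bag.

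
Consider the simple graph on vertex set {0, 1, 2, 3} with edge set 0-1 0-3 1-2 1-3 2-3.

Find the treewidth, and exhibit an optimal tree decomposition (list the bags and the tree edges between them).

Treewidth 2.
Bags: B1 = {1, 2, 3}  B2 = {0, 1, 3}
Tree: B1–B2

Every bag has size at most 3, so the width is 3 − 1 = 2 and tw(G) ≤ 2. Conversely, {0, 1, 3} is a clique of size 3, and the vertices of any clique must share a bag in every tree decomposition; so some bag has ≥ 3 vertices and tw(G) ≥ 2. The upper and lower bounds meet at 2, so that is the treewidth.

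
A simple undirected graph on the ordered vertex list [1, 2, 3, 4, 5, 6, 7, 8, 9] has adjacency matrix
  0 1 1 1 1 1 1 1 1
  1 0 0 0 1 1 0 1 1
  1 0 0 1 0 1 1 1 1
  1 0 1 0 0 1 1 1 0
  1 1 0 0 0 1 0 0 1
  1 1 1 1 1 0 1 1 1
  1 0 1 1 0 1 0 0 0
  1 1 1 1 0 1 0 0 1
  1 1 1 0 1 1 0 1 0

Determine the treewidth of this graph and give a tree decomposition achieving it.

Every bag has size at most 5, so the width is 5 − 1 = 4 and tw(G) ≤ 4. For the lower bound, the 5 vertices {1, 2, 6, 8, 9} are pairwise adjacent, and any tree decomposition puts a clique entirely inside one bag — forcing width ≥ 4. Combining the bounds, tw(G) = 4.

Treewidth 4.
Bags: B1 = {1, 2, 6, 8, 9}  B2 = {1, 3, 6, 8, 9}  B3 = {1, 3, 4, 6, 8}  B4 = {1, 2, 5, 6, 9}  B5 = {1, 3, 4, 6, 7}
Tree: B1–B2, B2–B3, B1–B4, B3–B5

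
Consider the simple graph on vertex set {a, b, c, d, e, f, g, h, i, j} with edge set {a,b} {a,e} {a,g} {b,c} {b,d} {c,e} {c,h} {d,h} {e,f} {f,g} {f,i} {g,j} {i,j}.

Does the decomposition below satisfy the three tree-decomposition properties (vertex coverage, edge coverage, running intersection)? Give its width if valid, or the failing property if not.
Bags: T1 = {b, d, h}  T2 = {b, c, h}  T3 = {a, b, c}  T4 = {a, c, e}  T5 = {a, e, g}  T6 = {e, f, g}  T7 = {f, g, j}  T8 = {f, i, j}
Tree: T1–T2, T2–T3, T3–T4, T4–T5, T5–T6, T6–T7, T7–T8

Checking the three conditions: (i) the bags cover all of {a, b, c, d, e, f, g, h, i, j}; (ii) for each edge, some bag contains both endpoints; (iii) the bags containing any fixed vertex form a subtree. All hold, so the decomposition is valid with width 3 − 1 = 2.

Yes; width 2.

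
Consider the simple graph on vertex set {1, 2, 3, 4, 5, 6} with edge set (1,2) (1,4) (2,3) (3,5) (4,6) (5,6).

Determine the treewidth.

2

A width-2 tree decomposition is:
Bags: B1 = {1, 4, 6}  B2 = {1, 2, 6}  B3 = {2, 3, 6}  B4 = {3, 5, 6}
Tree: B1–B2, B2–B3, B3–B4
The largest bag has 3 vertices, giving width 2; this decomposition certifies tw(G) ≤ 2. For the lower bound, G contains the cycle 6–4–1–2–3–5–6, so G is not a forest; only forests have treewidth ≤ 1, hence tw(G) ≥ 2. Combining the bounds, tw(G) = 2.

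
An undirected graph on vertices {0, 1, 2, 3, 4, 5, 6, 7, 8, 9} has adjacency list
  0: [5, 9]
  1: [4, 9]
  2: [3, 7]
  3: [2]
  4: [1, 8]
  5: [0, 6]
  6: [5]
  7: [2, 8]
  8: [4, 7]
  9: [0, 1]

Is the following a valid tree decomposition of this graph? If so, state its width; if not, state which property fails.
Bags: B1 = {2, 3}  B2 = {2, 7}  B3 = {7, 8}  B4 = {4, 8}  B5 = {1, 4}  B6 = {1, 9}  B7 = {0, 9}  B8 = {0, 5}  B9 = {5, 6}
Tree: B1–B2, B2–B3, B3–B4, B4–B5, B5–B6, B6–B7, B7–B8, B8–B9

Yes; width 1.

Every vertex of G appears in some bag (union = {0, 1, 2, 3, 4, 5, 6, 7, 8, 9}); every edge is covered by a bag; and for each vertex v the set of bags containing v is connected in the bag tree. The decomposition is therefore valid. The largest bag has 2 vertices, so the width is 1.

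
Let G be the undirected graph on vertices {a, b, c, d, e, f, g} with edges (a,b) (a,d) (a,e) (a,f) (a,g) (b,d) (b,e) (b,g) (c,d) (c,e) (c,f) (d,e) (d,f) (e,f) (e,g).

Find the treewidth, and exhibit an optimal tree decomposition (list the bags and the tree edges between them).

Every bag has size at most 4, so the width is 4 − 1 = 3 and tw(G) ≤ 3. On the other hand G contains the 4-clique {c, d, e, f}. A clique must lie in a single bag of any decomposition, so no decomposition can have width below 3. The upper and lower bounds meet at 3, so that is the treewidth.

Treewidth 3.
One such decomposition:
Bags: B1 = {a, b, e, g}  B2 = {a, b, d, e}  B3 = {a, d, e, f}  B4 = {c, d, e, f}
Tree: B1–B2, B2–B3, B3–B4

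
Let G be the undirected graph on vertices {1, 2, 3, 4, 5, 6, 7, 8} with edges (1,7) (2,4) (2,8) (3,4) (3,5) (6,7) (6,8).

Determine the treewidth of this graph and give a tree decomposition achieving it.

Each bag holds 2 vertices, so the decomposition has width 1, which upper-bounds the treewidth. Any graph with an edge has treewidth ≥ 1, and G has the edge 1–7. Hence tw(G) = 1 exactly.

Treewidth 1.
Bags: B1 = {1, 7}  B2 = {6, 7}  B3 = {6, 8}  B4 = {2, 8}  B5 = {2, 4}  B6 = {3, 4}  B7 = {3, 5}
Tree: B1–B2, B2–B3, B3–B4, B4–B5, B5–B6, B6–B7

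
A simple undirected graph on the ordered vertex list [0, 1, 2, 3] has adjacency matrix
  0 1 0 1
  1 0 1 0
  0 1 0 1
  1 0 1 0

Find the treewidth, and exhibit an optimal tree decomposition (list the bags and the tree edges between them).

The largest bag has 3 vertices, giving width 2; this decomposition certifies tw(G) ≤ 2. The edges 3–0–1–2–3 form a cycle, so G is not a tree and its treewidth is at least 2. Therefore the treewidth is 2.

Treewidth 2.
Bags: B1 = {0, 1, 3}  B2 = {1, 2, 3}
Tree: B1–B2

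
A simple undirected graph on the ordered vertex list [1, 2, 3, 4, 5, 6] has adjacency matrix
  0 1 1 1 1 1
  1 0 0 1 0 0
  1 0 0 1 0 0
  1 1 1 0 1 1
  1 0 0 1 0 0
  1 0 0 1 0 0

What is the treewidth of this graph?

2

A width-2 tree decomposition is:
Bags: B1 = {1, 4, 5}  B2 = {1, 2, 4}  B3 = {1, 4, 6}  B4 = {1, 3, 4}
Tree: B1–B2, B1–B3, B3–B4
Every bag has size at most 3, so the width is 3 − 1 = 2 and tw(G) ≤ 2. For the lower bound, the 3 vertices {1, 2, 4} are pairwise adjacent, and any tree decomposition puts a clique entirely inside one bag — forcing width ≥ 2. The upper and lower bounds meet at 2, so that is the treewidth.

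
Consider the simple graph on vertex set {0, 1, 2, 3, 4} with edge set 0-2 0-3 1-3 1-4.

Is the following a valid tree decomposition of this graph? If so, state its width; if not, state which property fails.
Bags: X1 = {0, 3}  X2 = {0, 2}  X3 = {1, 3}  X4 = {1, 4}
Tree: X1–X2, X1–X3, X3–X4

Every vertex of G appears in some bag (union = {0, 1, 2, 3, 4}); every edge is covered by a bag; and for each vertex v the set of bags containing v is connected in the bag tree. The decomposition is therefore valid. The largest bag has 2 vertices, so the width is 1.

Yes; width 1.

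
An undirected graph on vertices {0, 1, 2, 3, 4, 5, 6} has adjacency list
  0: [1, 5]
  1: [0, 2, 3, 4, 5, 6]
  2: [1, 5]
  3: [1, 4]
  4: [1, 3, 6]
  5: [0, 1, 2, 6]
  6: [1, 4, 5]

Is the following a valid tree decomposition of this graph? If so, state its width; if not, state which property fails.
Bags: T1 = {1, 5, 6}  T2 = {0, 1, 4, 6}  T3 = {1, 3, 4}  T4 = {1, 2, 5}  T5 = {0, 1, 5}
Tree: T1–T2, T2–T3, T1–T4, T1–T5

No — bags containing vertex 0 are not connected in the tree.

A tree decomposition must satisfy three properties: every vertex lies in some bag; for every edge, both endpoints lie together in some bag; and for every vertex, the bags containing it form a connected subtree. Here bags containing vertex 0 are not connected in the tree, so the decomposition is invalid.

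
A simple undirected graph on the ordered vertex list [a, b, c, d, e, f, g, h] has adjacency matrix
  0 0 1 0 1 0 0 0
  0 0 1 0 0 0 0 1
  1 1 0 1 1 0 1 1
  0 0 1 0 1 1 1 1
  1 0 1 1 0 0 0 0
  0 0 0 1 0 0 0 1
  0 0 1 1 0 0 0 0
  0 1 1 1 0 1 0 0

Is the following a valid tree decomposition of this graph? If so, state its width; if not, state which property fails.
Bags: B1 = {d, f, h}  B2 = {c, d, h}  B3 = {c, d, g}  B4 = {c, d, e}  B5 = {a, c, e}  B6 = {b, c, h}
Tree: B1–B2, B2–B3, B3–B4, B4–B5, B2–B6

Checking the three conditions: (i) the bags cover all of {a, b, c, d, e, f, g, h}; (ii) for each edge, some bag contains both endpoints; (iii) the bags containing any fixed vertex form a subtree. All hold, so the decomposition is valid with width 3 − 1 = 2.

Yes; width 2.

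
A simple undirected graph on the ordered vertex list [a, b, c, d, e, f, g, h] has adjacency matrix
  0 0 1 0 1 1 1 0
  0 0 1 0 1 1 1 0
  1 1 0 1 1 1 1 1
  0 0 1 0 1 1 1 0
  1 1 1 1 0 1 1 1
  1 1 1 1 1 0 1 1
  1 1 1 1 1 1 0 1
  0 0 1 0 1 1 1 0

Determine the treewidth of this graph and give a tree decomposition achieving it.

Treewidth 4.
One such decomposition:
Bags: B1 = {b, c, e, f, g}  B2 = {c, d, e, f, g}  B3 = {a, c, e, f, g}  B4 = {c, e, f, g, h}
Tree: B1–B2, B2–B3, B1–B4

The largest bag has 5 vertices, giving width 4; this decomposition certifies tw(G) ≤ 4. For the lower bound, the 5 vertices {c, d, e, f, g} are pairwise adjacent, and any tree decomposition puts a clique entirely inside one bag — forcing width ≥ 4. Combining the bounds, tw(G) = 4.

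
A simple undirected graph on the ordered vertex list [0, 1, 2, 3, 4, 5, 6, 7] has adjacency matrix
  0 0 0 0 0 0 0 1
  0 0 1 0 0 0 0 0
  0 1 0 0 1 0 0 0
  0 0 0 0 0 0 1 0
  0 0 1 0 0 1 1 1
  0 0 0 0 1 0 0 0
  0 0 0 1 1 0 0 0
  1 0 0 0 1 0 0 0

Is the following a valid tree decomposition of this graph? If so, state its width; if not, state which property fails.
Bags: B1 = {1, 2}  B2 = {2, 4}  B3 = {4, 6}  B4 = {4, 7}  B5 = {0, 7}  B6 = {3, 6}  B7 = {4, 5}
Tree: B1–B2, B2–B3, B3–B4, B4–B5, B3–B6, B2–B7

Yes; width 1.

Every vertex of G appears in some bag (union = {0, 1, 2, 3, 4, 5, 6, 7}); every edge is covered by a bag; and for each vertex v the set of bags containing v is connected in the bag tree. The decomposition is therefore valid. The largest bag has 2 vertices, so the width is 1.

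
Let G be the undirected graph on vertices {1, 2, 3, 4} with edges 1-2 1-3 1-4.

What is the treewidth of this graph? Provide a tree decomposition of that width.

Treewidth 1.
Bags: B1 = {1, 3}  B2 = {1, 2}  B3 = {1, 4}
Tree: B1–B2, B2–B3

Every bag has size at most 2, so the width is 2 − 1 = 1 and tw(G) ≤ 1. Since G has at least one edge (e.g. 1–3), it is not an edgeless graph, so tw(G) ≥ 1. Therefore the treewidth is 1.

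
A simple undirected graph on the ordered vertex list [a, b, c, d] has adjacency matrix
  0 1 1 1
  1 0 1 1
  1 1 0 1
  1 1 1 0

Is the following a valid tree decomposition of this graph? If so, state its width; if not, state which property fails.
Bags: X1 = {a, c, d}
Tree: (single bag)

A tree decomposition must satisfy three properties: every vertex lies in some bag; for every edge, both endpoints lie together in some bag; and for every vertex, the bags containing it form a connected subtree. Here vertex b appears in no bag, so the decomposition is invalid.

No — vertex b appears in no bag.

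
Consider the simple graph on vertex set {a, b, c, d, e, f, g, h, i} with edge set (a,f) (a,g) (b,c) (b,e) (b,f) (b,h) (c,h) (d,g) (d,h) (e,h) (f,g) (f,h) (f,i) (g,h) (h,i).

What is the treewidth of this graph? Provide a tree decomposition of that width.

Treewidth 2.
One such decomposition:
Bags: B1 = {b, f, h}  B2 = {f, g, h}  B3 = {a, f, g}  B4 = {f, h, i}  B5 = {d, g, h}  B6 = {b, e, h}  B7 = {b, c, h}
Tree: B1–B2, B2–B3, B2–B4, B2–B5, B1–B6, B6–B7

The largest bag has 3 vertices, giving width 2; this decomposition certifies tw(G) ≤ 2. For the lower bound, the 3 vertices {d, g, h} are pairwise adjacent, and any tree decomposition puts a clique entirely inside one bag — forcing width ≥ 2. Hence tw(G) = 2 exactly.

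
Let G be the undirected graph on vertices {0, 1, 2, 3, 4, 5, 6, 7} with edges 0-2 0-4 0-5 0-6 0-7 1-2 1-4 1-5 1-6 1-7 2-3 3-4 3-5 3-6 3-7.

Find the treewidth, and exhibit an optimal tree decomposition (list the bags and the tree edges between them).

Treewidth 3.
Bags: B1 = {0, 1, 3, 5}  B2 = {0, 1, 2, 3}  B3 = {0, 1, 3, 7}  B4 = {0, 1, 3, 6}  B5 = {0, 1, 3, 4}
Tree: B1–B2, B2–B3, B3–B4, B4–B5

The largest bag has 4 vertices, giving width 3; this decomposition certifies tw(G) ≤ 3. For the lower bound: the 4 vertex sets {0,5}, {2,3}, {1}, {7} are disjoint, each induces a connected subgraph, and every pair is joined by at least one edge of G. Contracting each set to a single vertex therefore yields K_{4} as a minor, and since treewidth is minor-monotone, tw(G) ≥ tw(K_{4}) = 3. The upper and lower bounds meet at 3, so that is the treewidth.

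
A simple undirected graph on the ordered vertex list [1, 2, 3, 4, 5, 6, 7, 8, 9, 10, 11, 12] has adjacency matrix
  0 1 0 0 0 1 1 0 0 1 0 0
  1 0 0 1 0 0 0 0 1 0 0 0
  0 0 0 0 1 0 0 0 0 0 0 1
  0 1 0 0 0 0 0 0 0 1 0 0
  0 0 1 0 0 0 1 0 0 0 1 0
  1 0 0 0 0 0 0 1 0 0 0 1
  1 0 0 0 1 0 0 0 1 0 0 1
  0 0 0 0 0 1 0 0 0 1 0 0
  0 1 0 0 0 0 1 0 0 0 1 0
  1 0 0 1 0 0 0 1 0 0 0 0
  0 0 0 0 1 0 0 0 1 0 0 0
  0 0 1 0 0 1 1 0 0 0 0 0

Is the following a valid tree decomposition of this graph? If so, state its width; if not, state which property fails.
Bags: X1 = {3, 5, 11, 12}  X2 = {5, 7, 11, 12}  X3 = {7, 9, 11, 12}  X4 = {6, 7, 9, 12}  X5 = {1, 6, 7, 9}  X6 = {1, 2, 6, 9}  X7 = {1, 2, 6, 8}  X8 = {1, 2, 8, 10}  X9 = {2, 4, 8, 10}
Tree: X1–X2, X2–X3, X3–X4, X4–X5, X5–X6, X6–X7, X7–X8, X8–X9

Checking the three conditions: (i) the bags cover all of {1, 2, 3, 4, 5, 6, 7, 8, 9, 10, 11, 12}; (ii) for each edge, some bag contains both endpoints; (iii) the bags containing any fixed vertex form a subtree. All hold, so the decomposition is valid with width 4 − 1 = 3.

Yes; width 3.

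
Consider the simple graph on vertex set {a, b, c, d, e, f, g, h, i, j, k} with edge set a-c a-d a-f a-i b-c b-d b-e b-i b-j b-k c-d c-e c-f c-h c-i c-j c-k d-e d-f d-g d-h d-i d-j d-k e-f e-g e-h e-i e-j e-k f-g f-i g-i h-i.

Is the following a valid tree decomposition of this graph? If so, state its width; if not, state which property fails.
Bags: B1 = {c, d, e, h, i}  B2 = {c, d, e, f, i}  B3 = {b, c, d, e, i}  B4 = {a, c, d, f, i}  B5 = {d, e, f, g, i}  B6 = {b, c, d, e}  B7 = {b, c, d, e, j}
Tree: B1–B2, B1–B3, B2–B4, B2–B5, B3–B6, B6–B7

No — vertex k appears in no bag.

A tree decomposition must satisfy three properties: every vertex lies in some bag; for every edge, both endpoints lie together in some bag; and for every vertex, the bags containing it form a connected subtree. Here vertex k appears in no bag, so the decomposition is invalid.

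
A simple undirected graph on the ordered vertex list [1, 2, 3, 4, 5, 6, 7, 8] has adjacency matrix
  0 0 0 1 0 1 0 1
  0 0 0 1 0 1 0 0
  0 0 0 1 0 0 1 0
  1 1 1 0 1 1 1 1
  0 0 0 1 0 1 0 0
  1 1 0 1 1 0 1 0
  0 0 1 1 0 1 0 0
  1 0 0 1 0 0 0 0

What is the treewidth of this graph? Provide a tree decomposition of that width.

The largest bag has 3 vertices, giving width 2; this decomposition certifies tw(G) ≤ 2. For the lower bound, the 3 vertices {1, 4, 8} are pairwise adjacent, and any tree decomposition puts a clique entirely inside one bag — forcing width ≥ 2. Therefore the treewidth is 2.

Treewidth 2.
One optimal decomposition is:
Bags: B1 = {4, 6, 7}  B2 = {1, 4, 6}  B3 = {4, 5, 6}  B4 = {1, 4, 8}  B5 = {2, 4, 6}  B6 = {3, 4, 7}
Tree: B1–B2, B2–B3, B2–B4, B3–B5, B1–B6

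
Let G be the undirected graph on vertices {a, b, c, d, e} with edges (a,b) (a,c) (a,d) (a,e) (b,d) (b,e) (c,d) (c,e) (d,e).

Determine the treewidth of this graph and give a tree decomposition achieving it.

Treewidth 3.
Bags: B1 = {a, b, d, e}  B2 = {a, c, d, e}
Tree: B1–B2

The largest bag has 4 vertices, giving width 3; this decomposition certifies tw(G) ≤ 3. On the other hand G contains the 4-clique {a, c, d, e}. A clique must lie in a single bag of any decomposition, so no decomposition can have width below 3. Combining the bounds, tw(G) = 3.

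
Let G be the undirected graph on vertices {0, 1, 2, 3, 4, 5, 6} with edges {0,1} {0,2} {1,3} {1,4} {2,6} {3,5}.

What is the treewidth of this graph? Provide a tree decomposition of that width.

Treewidth 1.
Bags: B1 = {0, 1}  B2 = {0, 2}  B3 = {2, 6}  B4 = {1, 4}  B5 = {1, 3}  B6 = {3, 5}
Tree: B1–B2, B2–B3, B1–B4, B1–B5, B5–B6

The largest bag has 2 vertices, giving width 1; this decomposition certifies tw(G) ≤ 1. G has an edge, so its treewidth is at least 1. Therefore the treewidth is 1.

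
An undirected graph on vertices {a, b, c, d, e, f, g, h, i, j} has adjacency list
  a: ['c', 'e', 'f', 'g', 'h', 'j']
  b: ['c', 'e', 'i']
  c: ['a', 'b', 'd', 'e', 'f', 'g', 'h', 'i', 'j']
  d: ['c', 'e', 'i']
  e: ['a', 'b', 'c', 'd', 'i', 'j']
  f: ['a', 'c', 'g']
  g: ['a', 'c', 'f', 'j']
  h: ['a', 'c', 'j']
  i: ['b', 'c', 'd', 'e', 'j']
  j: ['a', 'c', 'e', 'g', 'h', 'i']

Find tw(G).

A width-3 tree decomposition is:
Bags: B1 = {c, e, i, j}  B2 = {a, c, e, j}  B3 = {a, c, h, j}  B4 = {b, c, e, i}  B5 = {a, c, g, j}  B6 = {a, c, f, g}  B7 = {c, d, e, i}
Tree: B1–B2, B2–B3, B1–B4, B3–B5, B5–B6, B4–B7
Every bag has size at most 4, so the width is 4 − 1 = 3 and tw(G) ≤ 3. Conversely, {c, d, e, i} is a clique of size 4, and the vertices of any clique must share a bag in every tree decomposition; so some bag has ≥ 4 vertices and tw(G) ≥ 3. Hence tw(G) = 3 exactly.

3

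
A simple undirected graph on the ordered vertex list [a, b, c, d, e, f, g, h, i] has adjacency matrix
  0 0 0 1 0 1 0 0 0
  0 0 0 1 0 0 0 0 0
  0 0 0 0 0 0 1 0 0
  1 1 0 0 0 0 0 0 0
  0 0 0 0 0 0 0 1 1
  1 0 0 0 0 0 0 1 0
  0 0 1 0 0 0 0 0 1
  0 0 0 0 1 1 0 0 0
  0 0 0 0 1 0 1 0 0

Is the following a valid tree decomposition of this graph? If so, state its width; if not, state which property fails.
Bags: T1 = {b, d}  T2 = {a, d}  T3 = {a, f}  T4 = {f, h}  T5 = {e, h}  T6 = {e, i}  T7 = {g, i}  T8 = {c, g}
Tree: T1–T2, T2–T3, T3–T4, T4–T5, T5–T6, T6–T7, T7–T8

Checking the three conditions: (i) the bags cover all of {a, b, c, d, e, f, g, h, i}; (ii) for each edge, some bag contains both endpoints; (iii) the bags containing any fixed vertex form a subtree. All hold, so the decomposition is valid with width 2 − 1 = 1.

Yes; width 1.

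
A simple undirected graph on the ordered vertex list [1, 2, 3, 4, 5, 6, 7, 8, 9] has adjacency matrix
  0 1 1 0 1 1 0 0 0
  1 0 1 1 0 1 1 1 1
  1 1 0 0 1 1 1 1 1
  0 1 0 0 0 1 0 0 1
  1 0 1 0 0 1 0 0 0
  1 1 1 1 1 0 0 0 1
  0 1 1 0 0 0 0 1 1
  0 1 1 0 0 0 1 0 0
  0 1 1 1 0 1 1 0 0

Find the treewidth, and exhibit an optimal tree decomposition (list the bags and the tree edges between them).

Treewidth 3.
One optimal decomposition is:
Bags: B1 = {2, 3, 6, 9}  B2 = {2, 3, 7, 9}  B3 = {1, 2, 3, 6}  B4 = {2, 4, 6, 9}  B5 = {2, 3, 7, 8}  B6 = {1, 3, 5, 6}
Tree: B1–B2, B1–B3, B1–B4, B2–B5, B3–B6

Each bag holds 4 vertices, so the decomposition has width 3, which upper-bounds the treewidth. For the lower bound, the 4 vertices {2, 3, 7, 8} are pairwise adjacent, and any tree decomposition puts a clique entirely inside one bag — forcing width ≥ 3. Therefore the treewidth is 3.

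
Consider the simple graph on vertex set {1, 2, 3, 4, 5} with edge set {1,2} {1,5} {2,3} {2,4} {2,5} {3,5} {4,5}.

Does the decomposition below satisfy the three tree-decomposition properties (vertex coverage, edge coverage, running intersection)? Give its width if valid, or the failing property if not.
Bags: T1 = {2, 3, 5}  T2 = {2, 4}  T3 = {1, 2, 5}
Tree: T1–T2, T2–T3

A tree decomposition must satisfy three properties: every vertex lies in some bag; for every edge, both endpoints lie together in some bag; and for every vertex, the bags containing it form a connected subtree. Here edge (5,4) lies in no bag, so the decomposition is invalid.

No — edge (5,4) lies in no bag.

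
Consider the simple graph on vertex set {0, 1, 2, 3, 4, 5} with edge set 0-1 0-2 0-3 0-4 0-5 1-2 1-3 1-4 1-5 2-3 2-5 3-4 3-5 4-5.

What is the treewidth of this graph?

4

A width-4 tree decomposition is:
Bags: B1 = {0, 1, 3, 4, 5}  B2 = {0, 1, 2, 3, 5}
Tree: B1–B2
The largest bag has 5 vertices, giving width 4; this decomposition certifies tw(G) ≤ 4. Conversely, {0, 1, 2, 3, 5} is a clique of size 5, and the vertices of any clique must share a bag in every tree decomposition; so some bag has ≥ 5 vertices and tw(G) ≥ 4. Hence tw(G) = 4 exactly.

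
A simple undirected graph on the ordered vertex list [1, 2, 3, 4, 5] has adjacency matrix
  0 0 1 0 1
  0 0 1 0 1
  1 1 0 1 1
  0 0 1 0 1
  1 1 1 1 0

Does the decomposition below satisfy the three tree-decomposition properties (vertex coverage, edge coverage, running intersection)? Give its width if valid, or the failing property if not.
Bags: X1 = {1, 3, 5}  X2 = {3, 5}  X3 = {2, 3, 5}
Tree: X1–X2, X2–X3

No — vertex 4 appears in no bag.

A tree decomposition must satisfy three properties: every vertex lies in some bag; for every edge, both endpoints lie together in some bag; and for every vertex, the bags containing it form a connected subtree. Here vertex 4 appears in no bag, so the decomposition is invalid.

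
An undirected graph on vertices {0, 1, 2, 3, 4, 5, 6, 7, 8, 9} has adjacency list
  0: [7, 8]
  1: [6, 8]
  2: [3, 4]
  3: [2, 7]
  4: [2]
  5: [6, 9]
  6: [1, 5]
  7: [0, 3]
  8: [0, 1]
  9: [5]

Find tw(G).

A width-1 tree decomposition is:
Bags: B1 = {2, 4}  B2 = {2, 3}  B3 = {3, 7}  B4 = {0, 7}  B5 = {0, 8}  B6 = {1, 8}  B7 = {1, 6}  B8 = {5, 6}  B9 = {5, 9}
Tree: B1–B2, B2–B3, B3–B4, B4–B5, B5–B6, B6–B7, B7–B8, B8–B9
Each bag holds 2 vertices, so the decomposition has width 1, which upper-bounds the treewidth. G has an edge, so its treewidth is at least 1. Hence tw(G) = 1 exactly.

1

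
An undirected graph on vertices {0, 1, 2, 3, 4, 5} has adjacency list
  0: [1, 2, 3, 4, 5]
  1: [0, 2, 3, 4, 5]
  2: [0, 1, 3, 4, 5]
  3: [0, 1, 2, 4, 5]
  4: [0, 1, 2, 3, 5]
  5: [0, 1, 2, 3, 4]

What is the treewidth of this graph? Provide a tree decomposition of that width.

With just one bag of size 6, the width is 6 − 1 = 5, so tw(G) ≤ 5. On the other hand G contains the 6-clique {0, 1, 2, 3, 4, 5}. A clique must lie in a single bag of any decomposition, so no decomposition can have width below 5. Hence tw(G) = 5 exactly.

Treewidth 5.
One optimal decomposition is:
Bags: B1 = {0, 1, 2, 3, 4, 5}
Tree: (single bag)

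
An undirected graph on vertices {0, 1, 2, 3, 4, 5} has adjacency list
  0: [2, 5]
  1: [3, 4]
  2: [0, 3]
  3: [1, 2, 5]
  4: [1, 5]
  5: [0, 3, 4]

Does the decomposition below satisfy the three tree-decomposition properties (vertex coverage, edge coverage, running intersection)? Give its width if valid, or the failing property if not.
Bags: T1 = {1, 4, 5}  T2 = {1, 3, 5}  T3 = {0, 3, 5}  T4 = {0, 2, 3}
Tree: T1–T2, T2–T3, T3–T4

Checking the three conditions: (i) the bags cover all of {0, 1, 2, 3, 4, 5}; (ii) for each edge, some bag contains both endpoints; (iii) the bags containing any fixed vertex form a subtree. All hold, so the decomposition is valid with width 3 − 1 = 2.

Yes; width 2.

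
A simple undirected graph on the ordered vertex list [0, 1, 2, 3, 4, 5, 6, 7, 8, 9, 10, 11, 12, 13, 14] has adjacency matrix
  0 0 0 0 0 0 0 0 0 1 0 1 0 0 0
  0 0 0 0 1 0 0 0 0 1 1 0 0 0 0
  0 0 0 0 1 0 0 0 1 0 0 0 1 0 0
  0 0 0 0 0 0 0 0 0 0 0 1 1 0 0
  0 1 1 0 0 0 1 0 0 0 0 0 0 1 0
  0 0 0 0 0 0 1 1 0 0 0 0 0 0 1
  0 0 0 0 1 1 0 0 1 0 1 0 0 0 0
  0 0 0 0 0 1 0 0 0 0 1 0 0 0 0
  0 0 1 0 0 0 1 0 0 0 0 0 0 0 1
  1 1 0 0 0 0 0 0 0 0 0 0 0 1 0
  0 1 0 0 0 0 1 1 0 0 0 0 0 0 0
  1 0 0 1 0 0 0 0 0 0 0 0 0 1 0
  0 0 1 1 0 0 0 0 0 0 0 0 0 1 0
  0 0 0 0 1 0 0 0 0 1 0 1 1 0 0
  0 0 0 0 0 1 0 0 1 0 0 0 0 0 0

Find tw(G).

3

A width-3 tree decomposition is:
Bags: B1 = {0, 3, 9, 11}  B2 = {3, 9, 11, 13}  B3 = {3, 9, 12, 13}  B4 = {1, 9, 12, 13}  B5 = {1, 4, 12, 13}  B6 = {1, 2, 4, 12}  B7 = {1, 2, 4, 10}  B8 = {2, 4, 6, 10}  B9 = {2, 6, 8, 10}  B10 = {6, 7, 8, 10}  B11 = {5, 6, 7, 8}  B12 = {5, 7, 8, 14}
Tree: B1–B2, B2–B3, B3–B4, B4–B5, B5–B6, B6–B7, B7–B8, B8–B9, B9–B10, B10–B11, B11–B12
The largest bag has 4 vertices, giving width 3; this decomposition certifies tw(G) ≤ 3. For the lower bound: the 4 vertex sets {0,3,11}, {9}, {13}, {1,2,4,12} are disjoint, each induces a connected subgraph, and every pair is joined by at least one edge of G. Contracting each set to a single vertex therefore yields K_{4} as a minor, and since treewidth is minor-monotone, tw(G) ≥ tw(K_{4}) = 3. The upper and lower bounds meet at 3, so that is the treewidth.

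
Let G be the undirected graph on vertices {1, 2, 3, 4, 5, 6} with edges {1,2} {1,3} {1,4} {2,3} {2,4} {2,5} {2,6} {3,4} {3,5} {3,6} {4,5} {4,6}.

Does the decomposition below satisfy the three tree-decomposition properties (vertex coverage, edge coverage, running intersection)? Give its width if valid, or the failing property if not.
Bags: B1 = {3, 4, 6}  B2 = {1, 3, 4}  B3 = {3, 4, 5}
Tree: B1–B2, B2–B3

No — vertex 2 appears in no bag.

A tree decomposition must satisfy three properties: every vertex lies in some bag; for every edge, both endpoints lie together in some bag; and for every vertex, the bags containing it form a connected subtree. Here vertex 2 appears in no bag, so the decomposition is invalid.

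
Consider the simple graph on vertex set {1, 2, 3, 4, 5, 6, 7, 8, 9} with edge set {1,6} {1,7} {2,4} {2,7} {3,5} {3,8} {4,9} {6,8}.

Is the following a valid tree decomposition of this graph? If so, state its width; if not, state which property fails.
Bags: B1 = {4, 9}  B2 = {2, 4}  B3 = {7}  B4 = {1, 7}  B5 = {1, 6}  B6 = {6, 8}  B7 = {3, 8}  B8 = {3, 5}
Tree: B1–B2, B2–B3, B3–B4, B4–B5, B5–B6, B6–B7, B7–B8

A tree decomposition must satisfy three properties: every vertex lies in some bag; for every edge, both endpoints lie together in some bag; and for every vertex, the bags containing it form a connected subtree. Here edge (2,7) lies in no bag, so the decomposition is invalid.

No — edge (2,7) lies in no bag.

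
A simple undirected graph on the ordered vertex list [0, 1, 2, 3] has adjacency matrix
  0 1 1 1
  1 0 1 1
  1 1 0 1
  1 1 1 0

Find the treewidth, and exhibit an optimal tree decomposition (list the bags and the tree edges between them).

A single bag containing all 4 vertices is trivially a valid decomposition of width 3. For the lower bound, the 4 vertices {0, 1, 2, 3} are pairwise adjacent, and any tree decomposition puts a clique entirely inside one bag — forcing width ≥ 3. Combining the bounds, tw(G) = 3.

Treewidth 3.
One optimal decomposition is:
Bags: B1 = {0, 1, 2, 3}
Tree: (single bag)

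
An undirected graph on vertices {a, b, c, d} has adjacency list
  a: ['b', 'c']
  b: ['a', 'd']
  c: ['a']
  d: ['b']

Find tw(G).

A width-1 tree decomposition is:
Bags: B1 = {a, c}  B2 = {a, b}  B3 = {b, d}
Tree: B1–B2, B2–B3
Each bag holds 2 vertices, so the decomposition has width 1, which upper-bounds the treewidth. Any graph with an edge has treewidth ≥ 1, and G has the edge a–c. The upper and lower bounds meet at 1, so that is the treewidth.

1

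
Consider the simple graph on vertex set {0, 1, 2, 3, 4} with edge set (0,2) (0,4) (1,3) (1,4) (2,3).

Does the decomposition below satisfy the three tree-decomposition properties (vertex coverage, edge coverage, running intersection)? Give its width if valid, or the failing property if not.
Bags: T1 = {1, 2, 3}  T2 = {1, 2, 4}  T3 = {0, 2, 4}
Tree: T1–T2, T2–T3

Checking the three conditions: (i) the bags cover all of {0, 1, 2, 3, 4}; (ii) for each edge, some bag contains both endpoints; (iii) the bags containing any fixed vertex form a subtree. All hold, so the decomposition is valid with width 3 − 1 = 2.

Yes; width 2.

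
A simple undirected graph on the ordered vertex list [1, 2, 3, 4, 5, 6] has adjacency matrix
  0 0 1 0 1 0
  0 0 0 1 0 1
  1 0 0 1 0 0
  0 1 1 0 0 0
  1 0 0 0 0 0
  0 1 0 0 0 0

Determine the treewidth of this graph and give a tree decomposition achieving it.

Each bag holds 2 vertices, so the decomposition has width 1, which upper-bounds the treewidth. G has an edge, so its treewidth is at least 1. Hence tw(G) = 1 exactly.

Treewidth 1.
One optimal decomposition is:
Bags: B1 = {2, 6}  B2 = {2, 4}  B3 = {3, 4}  B4 = {1, 3}  B5 = {1, 5}
Tree: B1–B2, B2–B3, B3–B4, B4–B5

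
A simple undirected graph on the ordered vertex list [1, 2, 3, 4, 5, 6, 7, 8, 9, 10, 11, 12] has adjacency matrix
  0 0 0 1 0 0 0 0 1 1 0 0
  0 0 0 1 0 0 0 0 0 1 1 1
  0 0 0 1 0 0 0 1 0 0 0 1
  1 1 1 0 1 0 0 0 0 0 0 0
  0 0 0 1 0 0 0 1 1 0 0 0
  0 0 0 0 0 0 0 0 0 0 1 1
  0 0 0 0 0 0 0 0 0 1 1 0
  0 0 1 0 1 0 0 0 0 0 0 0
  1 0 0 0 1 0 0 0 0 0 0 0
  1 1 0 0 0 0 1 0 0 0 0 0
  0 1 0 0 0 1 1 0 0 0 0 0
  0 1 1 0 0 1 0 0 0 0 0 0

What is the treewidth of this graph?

A width-3 tree decomposition is:
Bags: B1 = {1, 5, 8, 9}  B2 = {1, 4, 5, 8}  B3 = {1, 3, 4, 8}  B4 = {1, 3, 4, 10}  B5 = {2, 3, 4, 10}  B6 = {2, 3, 10, 12}  B7 = {2, 7, 10, 12}  B8 = {2, 7, 11, 12}  B9 = {6, 7, 11, 12}
Tree: B1–B2, B2–B3, B3–B4, B4–B5, B5–B6, B6–B7, B7–B8, B8–B9
Every bag has size at most 4, so the width is 4 − 1 = 3 and tw(G) ≤ 3. For the lower bound: the 4 vertex sets {5,8,9}, {1}, {4}, {2,3,10,12} are disjoint, each induces a connected subgraph, and every pair is joined by at least one edge of G. Contracting each set to a single vertex therefore yields K_{4} as a minor, and since treewidth is minor-monotone, tw(G) ≥ tw(K_{4}) = 3. Therefore the treewidth is 3.

3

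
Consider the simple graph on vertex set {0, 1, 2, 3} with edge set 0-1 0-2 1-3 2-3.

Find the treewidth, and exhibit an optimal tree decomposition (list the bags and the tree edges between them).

Treewidth 2.
One such decomposition:
Bags: B1 = {0, 1, 3}  B2 = {0, 2, 3}
Tree: B1–B2

The largest bag has 3 vertices, giving width 2; this decomposition certifies tw(G) ≤ 2. For the lower bound, G contains the cycle 0–1–3–2–0, so G is not a forest; only forests have treewidth ≤ 1, hence tw(G) ≥ 2. Therefore the treewidth is 2.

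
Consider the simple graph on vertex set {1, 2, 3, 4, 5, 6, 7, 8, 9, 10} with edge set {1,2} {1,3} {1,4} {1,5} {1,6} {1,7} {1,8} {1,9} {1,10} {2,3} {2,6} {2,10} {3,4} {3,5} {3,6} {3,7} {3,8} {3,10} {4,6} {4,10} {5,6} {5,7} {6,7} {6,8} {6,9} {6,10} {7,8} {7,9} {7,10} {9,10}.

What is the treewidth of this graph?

4

A width-4 tree decomposition is:
Bags: B1 = {1, 3, 6, 7, 10}  B2 = {1, 3, 5, 6, 7}  B3 = {1, 3, 6, 7, 8}  B4 = {1, 3, 4, 6, 10}  B5 = {1, 6, 7, 9, 10}  B6 = {1, 2, 3, 6, 10}
Tree: B1–B2, B2–B3, B1–B4, B1–B5, B4–B6
The largest bag has 5 vertices, giving width 4; this decomposition certifies tw(G) ≤ 4. Conversely, {1, 6, 7, 9, 10} is a clique of size 5, and the vertices of any clique must share a bag in every tree decomposition; so some bag has ≥ 5 vertices and tw(G) ≥ 4. Therefore the treewidth is 4.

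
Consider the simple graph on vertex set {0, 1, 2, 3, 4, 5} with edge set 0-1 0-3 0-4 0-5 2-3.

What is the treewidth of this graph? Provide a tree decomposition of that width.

The largest bag has 2 vertices, giving width 1; this decomposition certifies tw(G) ≤ 1. Any graph with an edge has treewidth ≥ 1, and G has the edge 0–3. Therefore the treewidth is 1.

Treewidth 1.
One such decomposition:
Bags: B1 = {0, 3}  B2 = {2, 3}  B3 = {0, 5}  B4 = {0, 4}  B5 = {0, 1}
Tree: B1–B2, B1–B3, B3–B4, B1–B5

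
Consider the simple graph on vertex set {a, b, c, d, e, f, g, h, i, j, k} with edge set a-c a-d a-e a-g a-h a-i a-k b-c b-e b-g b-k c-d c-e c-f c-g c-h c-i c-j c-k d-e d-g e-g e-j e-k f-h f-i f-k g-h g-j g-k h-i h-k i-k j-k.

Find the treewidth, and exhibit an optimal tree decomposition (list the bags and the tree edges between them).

Treewidth 4.
One optimal decomposition is:
Bags: B1 = {a, c, g, h, k}  B2 = {a, c, e, g, k}  B3 = {a, c, h, i, k}  B4 = {c, e, g, j, k}  B5 = {a, c, d, e, g}  B6 = {b, c, e, g, k}  B7 = {c, f, h, i, k}
Tree: B1–B2, B1–B3, B2–B4, B2–B5, B2–B6, B3–B7

The largest bag has 5 vertices, giving width 4; this decomposition certifies tw(G) ≤ 4. On the other hand G contains the 5-clique {a, c, d, e, g}. A clique must lie in a single bag of any decomposition, so no decomposition can have width below 4. The upper and lower bounds meet at 4, so that is the treewidth.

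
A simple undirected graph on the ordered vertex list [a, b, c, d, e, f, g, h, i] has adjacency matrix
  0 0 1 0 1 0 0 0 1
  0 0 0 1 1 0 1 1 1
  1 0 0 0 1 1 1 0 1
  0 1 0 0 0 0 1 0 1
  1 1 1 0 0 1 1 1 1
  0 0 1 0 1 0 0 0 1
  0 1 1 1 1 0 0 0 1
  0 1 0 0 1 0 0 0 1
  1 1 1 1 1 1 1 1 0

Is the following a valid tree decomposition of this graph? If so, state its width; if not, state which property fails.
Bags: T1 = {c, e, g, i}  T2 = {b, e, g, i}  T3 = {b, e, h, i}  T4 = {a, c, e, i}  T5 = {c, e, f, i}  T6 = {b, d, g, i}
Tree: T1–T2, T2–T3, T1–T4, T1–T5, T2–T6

Yes; width 3.

Every vertex of G appears in some bag (union = {a, b, c, d, e, f, g, h, i}); every edge is covered by a bag; and for each vertex v the set of bags containing v is connected in the bag tree. The decomposition is therefore valid. The largest bag has 4 vertices, so the width is 3.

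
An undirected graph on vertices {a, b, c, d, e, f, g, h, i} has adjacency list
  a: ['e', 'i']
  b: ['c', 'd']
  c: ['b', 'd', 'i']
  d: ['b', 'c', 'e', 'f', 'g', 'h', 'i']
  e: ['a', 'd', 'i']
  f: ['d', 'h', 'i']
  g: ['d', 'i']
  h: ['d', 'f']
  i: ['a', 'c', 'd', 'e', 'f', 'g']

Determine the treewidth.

A width-2 tree decomposition is:
Bags: B1 = {d, f, i}  B2 = {d, g, i}  B3 = {c, d, i}  B4 = {d, e, i}  B5 = {d, f, h}  B6 = {b, c, d}  B7 = {a, e, i}
Tree: B1–B2, B1–B3, B2–B4, B1–B5, B3–B6, B4–B7
The largest bag has 3 vertices, giving width 2; this decomposition certifies tw(G) ≤ 2. On the other hand G contains the 3-clique {d, f, h}. A clique must lie in a single bag of any decomposition, so no decomposition can have width below 2. Hence tw(G) = 2 exactly.

2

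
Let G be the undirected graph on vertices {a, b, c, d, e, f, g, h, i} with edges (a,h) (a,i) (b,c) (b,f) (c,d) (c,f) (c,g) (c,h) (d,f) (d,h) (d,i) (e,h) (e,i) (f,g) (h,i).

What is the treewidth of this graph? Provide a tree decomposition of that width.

The largest bag has 3 vertices, giving width 2; this decomposition certifies tw(G) ≤ 2. Conversely, {c, f, g} is a clique of size 3, and the vertices of any clique must share a bag in every tree decomposition; so some bag has ≥ 3 vertices and tw(G) ≥ 2. Combining the bounds, tw(G) = 2.

Treewidth 2.
One such decomposition:
Bags: B1 = {d, h, i}  B2 = {a, h, i}  B3 = {c, d, h}  B4 = {c, d, f}  B5 = {e, h, i}  B6 = {c, f, g}  B7 = {b, c, f}
Tree: B1–B2, B1–B3, B3–B4, B2–B5, B4–B6, B4–B7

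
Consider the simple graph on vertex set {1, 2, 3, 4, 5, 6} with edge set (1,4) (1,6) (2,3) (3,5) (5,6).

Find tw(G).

1

A width-1 tree decomposition is:
Bags: B1 = {1, 4}  B2 = {1, 6}  B3 = {5, 6}  B4 = {3, 5}  B5 = {2, 3}
Tree: B1–B2, B2–B3, B3–B4, B4–B5
Every bag has size at most 2, so the width is 2 − 1 = 1 and tw(G) ≤ 1. G has an edge, so its treewidth is at least 1. Therefore the treewidth is 1.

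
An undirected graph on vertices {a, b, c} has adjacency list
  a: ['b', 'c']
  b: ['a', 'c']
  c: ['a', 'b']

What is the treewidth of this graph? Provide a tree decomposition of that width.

Treewidth 2.
One such decomposition:
Bags: B1 = {a, b, c}
Tree: (single bag)

A single bag containing all 3 vertices is trivially a valid decomposition of width 2. Conversely, {a, b, c} is a clique of size 3, and the vertices of any clique must share a bag in every tree decomposition; so some bag has ≥ 3 vertices and tw(G) ≥ 2. Therefore the treewidth is 2.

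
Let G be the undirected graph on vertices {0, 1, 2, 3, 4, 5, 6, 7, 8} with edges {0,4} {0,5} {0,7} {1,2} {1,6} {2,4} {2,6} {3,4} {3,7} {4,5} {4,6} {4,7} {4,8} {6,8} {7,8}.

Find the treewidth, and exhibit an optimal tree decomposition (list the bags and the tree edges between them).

The largest bag has 3 vertices, giving width 2; this decomposition certifies tw(G) ≤ 2. For the lower bound, the 3 vertices {1, 2, 6} are pairwise adjacent, and any tree decomposition puts a clique entirely inside one bag — forcing width ≥ 2. Hence tw(G) = 2 exactly.

Treewidth 2.
One optimal decomposition is:
Bags: B1 = {4, 7, 8}  B2 = {4, 6, 8}  B3 = {0, 4, 7}  B4 = {3, 4, 7}  B5 = {2, 4, 6}  B6 = {1, 2, 6}  B7 = {0, 4, 5}
Tree: B1–B2, B1–B3, B1–B4, B2–B5, B5–B6, B3–B7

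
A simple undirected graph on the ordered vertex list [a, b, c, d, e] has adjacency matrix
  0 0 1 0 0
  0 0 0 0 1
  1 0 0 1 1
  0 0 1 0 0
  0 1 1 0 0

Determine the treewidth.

A width-1 tree decomposition is:
Bags: B1 = {c, e}  B2 = {c, d}  B3 = {a, c}  B4 = {b, e}
Tree: B1–B2, B2–B3, B1–B4
Every bag has size at most 2, so the width is 2 − 1 = 1 and tw(G) ≤ 1. Since G has at least one edge (e.g. e–c), it is not an edgeless graph, so tw(G) ≥ 1. Hence tw(G) = 1 exactly.

1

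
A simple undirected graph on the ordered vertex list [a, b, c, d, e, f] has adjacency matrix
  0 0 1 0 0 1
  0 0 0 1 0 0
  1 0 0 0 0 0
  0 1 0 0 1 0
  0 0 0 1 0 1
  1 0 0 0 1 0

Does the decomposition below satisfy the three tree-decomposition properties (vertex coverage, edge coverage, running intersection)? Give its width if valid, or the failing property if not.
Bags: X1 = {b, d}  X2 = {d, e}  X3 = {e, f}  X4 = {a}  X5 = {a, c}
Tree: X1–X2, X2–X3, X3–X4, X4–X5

No — edge (f,a) lies in no bag.

A tree decomposition must satisfy three properties: every vertex lies in some bag; for every edge, both endpoints lie together in some bag; and for every vertex, the bags containing it form a connected subtree. Here edge (f,a) lies in no bag, so the decomposition is invalid.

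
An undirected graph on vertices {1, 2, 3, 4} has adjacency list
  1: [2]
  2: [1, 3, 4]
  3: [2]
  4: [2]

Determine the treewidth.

1

A width-1 tree decomposition is:
Bags: B1 = {2, 3}  B2 = {1, 2}  B3 = {2, 4}
Tree: B1–B2, B1–B3
Each bag holds 2 vertices, so the decomposition has width 1, which upper-bounds the treewidth. G has an edge, so its treewidth is at least 1. Hence tw(G) = 1 exactly.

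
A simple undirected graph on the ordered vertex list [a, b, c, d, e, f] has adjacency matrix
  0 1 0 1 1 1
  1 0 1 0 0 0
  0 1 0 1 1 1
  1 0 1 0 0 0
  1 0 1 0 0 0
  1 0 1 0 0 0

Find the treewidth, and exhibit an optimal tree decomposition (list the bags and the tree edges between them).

Each bag holds 3 vertices, so the decomposition has width 2, which upper-bounds the treewidth. Since c–b–a–e–c is a cycle in G, G is not acyclic. Forests are exactly the graphs of treewidth ≤ 1, so tw(G) ≥ 2. Therefore the treewidth is 2.

Treewidth 2.
Bags: B1 = {a, b, c}  B2 = {a, c, e}  B3 = {a, c, f}  B4 = {a, c, d}
Tree: B1–B2, B2–B3, B3–B4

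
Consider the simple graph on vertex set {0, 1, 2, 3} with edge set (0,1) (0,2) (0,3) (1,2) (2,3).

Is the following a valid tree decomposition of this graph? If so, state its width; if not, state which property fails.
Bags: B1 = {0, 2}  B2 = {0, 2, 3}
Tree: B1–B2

No — vertex 1 appears in no bag.

A tree decomposition must satisfy three properties: every vertex lies in some bag; for every edge, both endpoints lie together in some bag; and for every vertex, the bags containing it form a connected subtree. Here vertex 1 appears in no bag, so the decomposition is invalid.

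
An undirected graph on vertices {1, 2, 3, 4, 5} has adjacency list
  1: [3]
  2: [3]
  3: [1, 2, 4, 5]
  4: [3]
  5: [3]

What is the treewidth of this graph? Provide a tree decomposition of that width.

The largest bag has 2 vertices, giving width 1; this decomposition certifies tw(G) ≤ 1. Any graph with an edge has treewidth ≥ 1, and G has the edge 3–5. Therefore the treewidth is 1.

Treewidth 1.
One optimal decomposition is:
Bags: B1 = {3, 5}  B2 = {3, 4}  B3 = {1, 3}  B4 = {2, 3}
Tree: B1–B2, B1–B3, B1–B4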